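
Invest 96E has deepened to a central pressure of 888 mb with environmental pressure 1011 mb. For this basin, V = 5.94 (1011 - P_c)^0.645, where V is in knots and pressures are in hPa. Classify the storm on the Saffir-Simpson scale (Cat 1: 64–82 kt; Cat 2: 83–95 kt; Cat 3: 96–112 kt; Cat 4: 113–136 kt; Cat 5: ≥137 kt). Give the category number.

4

ΔP = 1011 − 888 = 123 mb.
V ≈ 5.94 × 123^0.645 = 5.94 × 22.28 ≈ 132 kt.
132 kt falls in the Category 4 band.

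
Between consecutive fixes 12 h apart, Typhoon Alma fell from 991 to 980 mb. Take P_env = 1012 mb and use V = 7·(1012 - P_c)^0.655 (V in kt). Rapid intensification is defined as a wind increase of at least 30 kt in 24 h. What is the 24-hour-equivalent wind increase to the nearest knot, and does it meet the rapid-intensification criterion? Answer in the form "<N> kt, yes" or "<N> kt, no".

33 kt, yes

V₁: ΔP = 21, V ≈ 7 × 21^0.655 ≈ 51.42 kt.
V₂: ΔP = 32, V ≈ 7 × 32^0.655 ≈ 67.76 kt.
ΔV over 12 h = 16.34 kt → 24 h equivalent = 16.34 × 24/12 ≈ 32.68 kt.
33 kt ≥ 30 kt ⇒ rapid intensification.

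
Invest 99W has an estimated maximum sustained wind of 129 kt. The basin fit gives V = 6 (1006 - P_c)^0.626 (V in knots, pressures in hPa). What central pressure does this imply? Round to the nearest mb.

872 mb

ΔP = (V / 6)^(1/0.626) = (129/6)^1.597.
129/6 = 21.500; 21.500^1.597 ≈ 134.43 mb.
P_c = 1006 − 134.43 = 871.57 ≈ 872 mb.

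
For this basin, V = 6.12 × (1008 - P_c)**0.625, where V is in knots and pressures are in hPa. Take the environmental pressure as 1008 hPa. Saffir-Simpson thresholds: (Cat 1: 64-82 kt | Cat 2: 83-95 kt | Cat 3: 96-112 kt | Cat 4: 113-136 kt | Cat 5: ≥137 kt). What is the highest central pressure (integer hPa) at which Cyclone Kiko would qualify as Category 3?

Category 3 begins at V = 96 kt.
Required ΔP = (96/6.12)^(1/0.625) = 15.686^1.600 ≈ 81.81 hPa.
P_c ≤ 1008 − 81.81 = 926.19, so the highest integer P_c is 926 hPa.

926 hPa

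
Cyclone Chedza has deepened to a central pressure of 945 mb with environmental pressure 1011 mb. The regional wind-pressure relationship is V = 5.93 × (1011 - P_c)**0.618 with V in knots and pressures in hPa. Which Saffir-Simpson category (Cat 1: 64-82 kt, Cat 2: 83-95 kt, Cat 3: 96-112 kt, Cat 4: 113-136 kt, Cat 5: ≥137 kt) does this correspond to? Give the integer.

ΔP = 1011 − 945 = 66 mb.
V ≈ 5.93 × 66^0.618 = 5.93 × 13.32 ≈ 79 kt.
79 kt falls in the Category 1 band.

1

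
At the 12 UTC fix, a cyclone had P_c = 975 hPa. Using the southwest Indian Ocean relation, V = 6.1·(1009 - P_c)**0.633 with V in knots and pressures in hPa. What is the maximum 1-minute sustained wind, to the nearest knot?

ΔP = 1009 − 975 = 34 hPa.
34^0.633 ≈ 9.320.
V ≈ 6.1 × 9.320 ≈ 56.9 kt.

57 kt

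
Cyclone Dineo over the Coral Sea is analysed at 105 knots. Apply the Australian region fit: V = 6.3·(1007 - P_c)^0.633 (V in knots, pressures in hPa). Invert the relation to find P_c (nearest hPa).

922 hPa

ΔP = (V / 6.3)^(1/0.633) = (105/6.3)^1.580.
105/6.3 = 16.667; 16.667^1.580 ≈ 85.16 hPa.
P_c = 1007 − 85.16 = 921.84 ≈ 922 hPa.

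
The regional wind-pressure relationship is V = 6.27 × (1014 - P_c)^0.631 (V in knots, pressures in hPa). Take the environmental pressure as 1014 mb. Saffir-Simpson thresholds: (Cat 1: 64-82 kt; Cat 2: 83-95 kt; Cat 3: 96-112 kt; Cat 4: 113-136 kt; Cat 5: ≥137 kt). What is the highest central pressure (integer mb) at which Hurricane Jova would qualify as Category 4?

Category 4 begins at V = 113 kt.
Required ΔP = (113/6.27)^(1/0.631) = 18.022^1.585 ≈ 97.77 mb.
P_c ≤ 1014 − 97.77 = 916.23, so the highest integer P_c is 916 mb.

916 mb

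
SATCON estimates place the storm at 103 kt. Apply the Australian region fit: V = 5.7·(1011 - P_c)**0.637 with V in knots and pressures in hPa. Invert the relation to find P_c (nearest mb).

ΔP = (V / 5.7)^(1/0.637) = (103/5.7)^1.570.
103/5.7 = 18.070; 18.070^1.570 ≈ 94.03 mb.
P_c = 1011 − 94.03 = 916.97 ≈ 917 mb.

917 mb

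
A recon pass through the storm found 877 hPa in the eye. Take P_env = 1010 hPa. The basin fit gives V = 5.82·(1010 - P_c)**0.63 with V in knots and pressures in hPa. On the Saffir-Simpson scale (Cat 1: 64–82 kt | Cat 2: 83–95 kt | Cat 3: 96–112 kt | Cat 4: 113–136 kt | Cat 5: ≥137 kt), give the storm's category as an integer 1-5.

4

ΔP = 1010 − 877 = 133 hPa.
V ≈ 5.82 × 133^0.63 = 5.82 × 21.78 ≈ 127 kt.
127 kt falls in the Category 4 band.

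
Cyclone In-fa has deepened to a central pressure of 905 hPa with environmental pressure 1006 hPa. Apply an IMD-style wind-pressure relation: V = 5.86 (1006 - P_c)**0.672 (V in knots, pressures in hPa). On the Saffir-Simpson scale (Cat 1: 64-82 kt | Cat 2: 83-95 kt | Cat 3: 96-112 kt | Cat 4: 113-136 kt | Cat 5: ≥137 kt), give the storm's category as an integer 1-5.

4

ΔP = 1006 − 905 = 101 hPa.
V ≈ 5.86 × 101^0.672 = 5.86 × 22.23 ≈ 130 kt.
130 kt falls in the Category 4 band.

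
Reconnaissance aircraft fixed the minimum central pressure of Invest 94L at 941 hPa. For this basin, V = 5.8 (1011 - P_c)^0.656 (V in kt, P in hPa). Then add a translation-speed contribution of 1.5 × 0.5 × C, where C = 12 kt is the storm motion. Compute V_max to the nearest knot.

ΔP = 1011 − 941 = 70 hPa.
70^0.656 ≈ 16.232.
V ≈ 5.8 × 16.232 ≈ 94.1 kt.
Translation term: 1.5 × 0.5 × 12 = 9 kt.
Corrected V ≈ 103.1 kt → 103 kt.

103 kt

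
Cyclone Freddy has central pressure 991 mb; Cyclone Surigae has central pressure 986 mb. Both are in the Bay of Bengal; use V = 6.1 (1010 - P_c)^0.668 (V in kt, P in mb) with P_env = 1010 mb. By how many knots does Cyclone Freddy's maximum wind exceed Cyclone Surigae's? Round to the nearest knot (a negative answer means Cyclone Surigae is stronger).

Cyclone Freddy: ΔP = 19; V ≈ 6.1 × 19^0.668 ≈ 43.61 kt.
Cyclone Surigae: ΔP = 24; V ≈ 6.1 × 24^0.668 ≈ 50.97 kt.
Difference ≈ 43.61 − 50.97 = -7.36 → -7 kt.

-7 kt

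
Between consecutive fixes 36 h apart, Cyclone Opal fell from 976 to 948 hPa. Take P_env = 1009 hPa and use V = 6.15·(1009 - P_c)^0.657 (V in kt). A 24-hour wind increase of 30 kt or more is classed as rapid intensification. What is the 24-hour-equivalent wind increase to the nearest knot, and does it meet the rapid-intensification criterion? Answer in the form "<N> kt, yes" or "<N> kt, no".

V₁: ΔP = 33, V ≈ 6.15 × 33^0.657 ≈ 61.17 kt.
V₂: ΔP = 61, V ≈ 6.15 × 61^0.657 ≈ 91.59 kt.
ΔV over 36 h = 30.42 kt → 24 h equivalent = 30.42 × 24/36 ≈ 20.28 kt.
20 kt < 30 kt ⇒ not rapid intensification.

20 kt, no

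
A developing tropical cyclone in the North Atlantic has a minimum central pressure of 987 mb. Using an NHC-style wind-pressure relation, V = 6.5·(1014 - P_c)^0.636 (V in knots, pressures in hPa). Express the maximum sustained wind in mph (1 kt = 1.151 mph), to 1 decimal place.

60.9 mph

ΔP = 1014 − 987 = 27 mb.
V ≈ 6.5 × 27^0.636 = 6.5 × 8.135 ≈ 52.876 kt.
52.876 × 1.151 ≈ 60.86 mph → 60.9 mph.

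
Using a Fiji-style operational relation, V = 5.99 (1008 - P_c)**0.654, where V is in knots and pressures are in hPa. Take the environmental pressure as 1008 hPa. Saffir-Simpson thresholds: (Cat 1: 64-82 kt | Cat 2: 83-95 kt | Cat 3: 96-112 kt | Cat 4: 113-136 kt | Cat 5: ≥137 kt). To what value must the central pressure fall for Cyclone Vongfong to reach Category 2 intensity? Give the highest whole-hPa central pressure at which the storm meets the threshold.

952 hPa

Category 2 begins at V = 83 kt.
Required ΔP = (83/5.99)^(1/0.654) = 13.856^1.529 ≈ 55.67 hPa.
P_c ≤ 1008 − 55.67 = 952.33, so the highest integer P_c is 952 hPa.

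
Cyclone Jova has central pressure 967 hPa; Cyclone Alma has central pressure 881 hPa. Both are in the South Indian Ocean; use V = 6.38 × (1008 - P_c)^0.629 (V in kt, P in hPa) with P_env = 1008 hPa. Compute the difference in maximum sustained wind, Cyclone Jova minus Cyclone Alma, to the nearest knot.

Cyclone Jova: ΔP = 41; V ≈ 6.38 × 41^0.629 ≈ 65.96 kt.
Cyclone Alma: ΔP = 127; V ≈ 6.38 × 127^0.629 ≈ 134.31 kt.
Difference ≈ 65.96 − 134.31 = -68.35 → -68 kt.

-68 kt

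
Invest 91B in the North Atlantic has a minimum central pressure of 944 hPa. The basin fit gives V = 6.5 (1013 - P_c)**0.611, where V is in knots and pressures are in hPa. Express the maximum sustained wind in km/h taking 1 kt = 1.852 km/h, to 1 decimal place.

ΔP = 1013 − 944 = 69 hPa.
V ≈ 6.5 × 69^0.611 = 6.5 × 13.290 ≈ 86.387 kt.
86.387 × 1.852 ≈ 159.99 km/h → 160.0 km/h.

160.0 km/h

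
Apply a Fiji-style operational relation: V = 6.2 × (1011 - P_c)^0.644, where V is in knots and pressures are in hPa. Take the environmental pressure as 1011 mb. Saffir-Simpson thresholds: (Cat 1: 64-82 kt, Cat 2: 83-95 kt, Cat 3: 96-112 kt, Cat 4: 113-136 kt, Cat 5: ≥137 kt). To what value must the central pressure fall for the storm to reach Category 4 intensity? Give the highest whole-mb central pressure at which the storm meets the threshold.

920 mb

Category 4 begins at V = 113 kt.
Required ΔP = (113/6.2)^(1/0.644) = 18.226^1.553 ≈ 90.70 mb.
P_c ≤ 1011 − 90.70 = 920.30, so the highest integer P_c is 920 mb.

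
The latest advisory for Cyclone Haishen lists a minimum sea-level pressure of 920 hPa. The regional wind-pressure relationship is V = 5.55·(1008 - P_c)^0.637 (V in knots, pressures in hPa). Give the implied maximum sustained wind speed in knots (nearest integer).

ΔP = 1008 − 920 = 88 hPa.
88^0.637 ≈ 17.323.
V ≈ 5.55 × 17.323 ≈ 96.1 kt.

96 kt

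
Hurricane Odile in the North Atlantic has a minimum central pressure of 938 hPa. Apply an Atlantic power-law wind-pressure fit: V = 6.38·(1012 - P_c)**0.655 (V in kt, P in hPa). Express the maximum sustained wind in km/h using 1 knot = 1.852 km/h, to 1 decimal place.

198.1 km/h

ΔP = 1012 − 938 = 74 hPa.
V ≈ 6.38 × 74^0.655 = 6.38 × 16.763 ≈ 106.947 kt.
106.947 × 1.852 ≈ 198.07 km/h → 198.1 km/h.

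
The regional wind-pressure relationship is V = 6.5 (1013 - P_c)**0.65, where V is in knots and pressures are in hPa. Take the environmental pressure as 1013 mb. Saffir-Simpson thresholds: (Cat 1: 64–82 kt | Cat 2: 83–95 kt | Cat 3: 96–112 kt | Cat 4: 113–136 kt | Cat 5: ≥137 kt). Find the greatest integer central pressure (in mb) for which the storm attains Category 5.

Category 5 begins at V = 137 kt.
Required ΔP = (137/6.5)^(1/0.65) = 21.077^1.538 ≈ 108.80 mb.
P_c ≤ 1013 − 108.80 = 904.20, so the highest integer P_c is 904 mb.

904 mb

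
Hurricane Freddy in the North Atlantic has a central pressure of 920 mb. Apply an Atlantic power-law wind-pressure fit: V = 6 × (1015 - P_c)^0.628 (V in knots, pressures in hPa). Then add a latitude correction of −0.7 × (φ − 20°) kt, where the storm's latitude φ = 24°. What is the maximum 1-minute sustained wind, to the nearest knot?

102 kt

ΔP = 1015 − 920 = 95 mb.
95^0.628 ≈ 17.459.
V ≈ 6 × 17.459 ≈ 104.8 kt.
Latitude correction: −0.7 × (24 − 20) = -2.8 kt.
Corrected V ≈ 102 kt → 102 kt.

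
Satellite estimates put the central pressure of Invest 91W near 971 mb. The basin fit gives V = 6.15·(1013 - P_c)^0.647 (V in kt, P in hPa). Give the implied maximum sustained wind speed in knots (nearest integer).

ΔP = 1013 − 971 = 42 mb.
42^0.647 ≈ 11.226.
V ≈ 6.15 × 11.226 ≈ 69.0 kt.

69 kt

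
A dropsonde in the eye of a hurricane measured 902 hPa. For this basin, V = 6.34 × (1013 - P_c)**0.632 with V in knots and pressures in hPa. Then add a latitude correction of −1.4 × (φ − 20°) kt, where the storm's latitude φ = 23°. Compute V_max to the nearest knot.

120 kt

ΔP = 1013 − 902 = 111 hPa.
111^0.632 ≈ 19.618.
V ≈ 6.34 × 19.618 ≈ 124.4 kt.
Latitude correction: −1.4 × (23 − 20) = -4.2 kt.
Corrected V ≈ 120.2 kt → 120 kt.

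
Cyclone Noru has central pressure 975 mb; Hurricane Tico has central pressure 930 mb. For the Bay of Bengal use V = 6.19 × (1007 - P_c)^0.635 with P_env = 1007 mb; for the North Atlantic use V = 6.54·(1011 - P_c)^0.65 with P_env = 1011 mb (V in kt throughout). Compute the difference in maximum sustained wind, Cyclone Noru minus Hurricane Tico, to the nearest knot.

-58 kt

Cyclone Noru: ΔP = 32; V ≈ 6.19 × 32^0.635 ≈ 55.91 kt.
Hurricane Tico: ΔP = 81; V ≈ 6.54 × 81^0.65 ≈ 113.79 kt.
Difference ≈ 55.91 − 113.79 = -57.88 → -58 kt.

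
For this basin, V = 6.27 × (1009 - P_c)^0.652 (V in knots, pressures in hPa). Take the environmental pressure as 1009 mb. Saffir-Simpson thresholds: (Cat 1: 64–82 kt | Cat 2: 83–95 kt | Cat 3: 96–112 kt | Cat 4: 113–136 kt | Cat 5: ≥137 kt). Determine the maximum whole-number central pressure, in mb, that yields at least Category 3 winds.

Category 3 begins at V = 96 kt.
Required ΔP = (96/6.27)^(1/0.652) = 15.311^1.534 ≈ 65.69 mb.
P_c ≤ 1009 − 65.69 = 943.31, so the highest integer P_c is 943 mb.

943 mb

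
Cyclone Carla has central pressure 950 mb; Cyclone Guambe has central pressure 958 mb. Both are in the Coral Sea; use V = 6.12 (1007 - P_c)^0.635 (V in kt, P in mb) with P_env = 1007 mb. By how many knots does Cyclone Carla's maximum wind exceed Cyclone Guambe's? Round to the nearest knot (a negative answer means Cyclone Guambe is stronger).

Cyclone Carla: ΔP = 57; V ≈ 6.12 × 57^0.635 ≈ 79.75 kt.
Cyclone Guambe: ΔP = 49; V ≈ 6.12 × 49^0.635 ≈ 72.45 kt.
Difference ≈ 79.75 − 72.45 = 7.30 → 7 kt.

7 kt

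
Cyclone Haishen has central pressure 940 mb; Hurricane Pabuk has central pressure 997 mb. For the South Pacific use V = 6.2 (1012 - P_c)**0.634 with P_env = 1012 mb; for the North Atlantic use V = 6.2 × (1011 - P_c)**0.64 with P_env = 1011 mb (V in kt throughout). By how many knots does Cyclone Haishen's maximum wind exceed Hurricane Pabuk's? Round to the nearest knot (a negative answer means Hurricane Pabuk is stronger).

60 kt

Cyclone Haishen: ΔP = 72; V ≈ 6.2 × 72^0.634 ≈ 93.31 kt.
Hurricane Pabuk: ΔP = 14; V ≈ 6.2 × 14^0.64 ≈ 33.57 kt.
Difference ≈ 93.31 − 33.57 = 59.74 → 60 kt.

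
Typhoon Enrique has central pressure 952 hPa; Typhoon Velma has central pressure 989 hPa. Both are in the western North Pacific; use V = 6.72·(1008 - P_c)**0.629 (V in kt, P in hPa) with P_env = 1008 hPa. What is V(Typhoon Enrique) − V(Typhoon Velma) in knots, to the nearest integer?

Typhoon Enrique: ΔP = 56; V ≈ 6.72 × 56^0.629 ≈ 84.52 kt.
Typhoon Velma: ΔP = 19; V ≈ 6.72 × 19^0.629 ≈ 42.83 kt.
Difference ≈ 84.52 − 42.83 = 41.69 → 42 kt.

42 kt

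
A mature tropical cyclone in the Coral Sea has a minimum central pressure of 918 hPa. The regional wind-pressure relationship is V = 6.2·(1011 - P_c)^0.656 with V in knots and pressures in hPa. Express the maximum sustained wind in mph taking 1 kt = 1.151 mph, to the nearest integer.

ΔP = 1011 − 918 = 93 hPa.
V ≈ 6.2 × 93^0.656 = 6.2 × 19.558 ≈ 121.260 kt.
121.260 × 1.151 ≈ 139.57 mph → 140 mph.

140 mph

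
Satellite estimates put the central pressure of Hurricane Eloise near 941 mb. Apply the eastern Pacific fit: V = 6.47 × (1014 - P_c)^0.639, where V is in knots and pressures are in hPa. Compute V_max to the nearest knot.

100 kt

ΔP = 1014 − 941 = 73 mb.
73^0.639 ≈ 15.512.
V ≈ 6.47 × 15.512 ≈ 100.4 kt.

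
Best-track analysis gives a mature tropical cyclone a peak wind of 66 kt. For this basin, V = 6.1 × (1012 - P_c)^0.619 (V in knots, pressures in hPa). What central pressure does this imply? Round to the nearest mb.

ΔP = (V / 6.1)^(1/0.619) = (66/6.1)^1.616.
66/6.1 = 10.820; 10.820^1.616 ≈ 46.86 mb.
P_c = 1012 − 46.86 = 965.14 ≈ 965 mb.

965 mb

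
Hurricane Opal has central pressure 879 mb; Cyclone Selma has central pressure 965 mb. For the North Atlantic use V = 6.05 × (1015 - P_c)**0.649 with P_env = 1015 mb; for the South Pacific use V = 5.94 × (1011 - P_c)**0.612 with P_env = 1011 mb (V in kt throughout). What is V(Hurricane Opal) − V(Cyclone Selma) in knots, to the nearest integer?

85 kt

Hurricane Opal: ΔP = 136; V ≈ 6.05 × 136^0.649 ≈ 146.70 kt.
Cyclone Selma: ΔP = 46; V ≈ 5.94 × 46^0.612 ≈ 61.86 kt.
Difference ≈ 146.70 − 61.86 = 84.84 → 85 kt.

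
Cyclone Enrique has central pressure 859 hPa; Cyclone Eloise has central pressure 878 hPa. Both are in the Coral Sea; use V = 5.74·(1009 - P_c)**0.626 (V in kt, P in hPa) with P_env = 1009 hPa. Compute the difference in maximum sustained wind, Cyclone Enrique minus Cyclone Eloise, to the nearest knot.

11 kt

Cyclone Enrique: ΔP = 150; V ≈ 5.74 × 150^0.626 ≈ 132.17 kt.
Cyclone Eloise: ΔP = 131; V ≈ 5.74 × 131^0.626 ≈ 121.43 kt.
Difference ≈ 132.17 − 121.43 = 10.74 → 11 kt.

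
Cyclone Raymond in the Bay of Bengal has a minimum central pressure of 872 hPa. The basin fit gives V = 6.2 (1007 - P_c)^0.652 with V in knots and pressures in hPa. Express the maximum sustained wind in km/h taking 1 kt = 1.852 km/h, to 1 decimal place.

ΔP = 1007 − 872 = 135 hPa.
V ≈ 6.2 × 135^0.652 = 6.2 × 24.489 ≈ 151.834 kt.
151.834 × 1.852 ≈ 281.20 km/h → 281.2 km/h.

281.2 km/h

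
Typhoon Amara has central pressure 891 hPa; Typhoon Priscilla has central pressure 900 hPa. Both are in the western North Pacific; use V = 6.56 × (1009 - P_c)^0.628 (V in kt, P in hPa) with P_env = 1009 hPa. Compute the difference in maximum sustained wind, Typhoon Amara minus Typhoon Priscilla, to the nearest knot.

Typhoon Amara: ΔP = 118; V ≈ 6.56 × 118^0.628 ≈ 131.23 kt.
Typhoon Priscilla: ΔP = 109; V ≈ 6.56 × 109^0.628 ≈ 124.86 kt.
Difference ≈ 131.23 − 124.86 = 6.37 → 6 kt.

6 kt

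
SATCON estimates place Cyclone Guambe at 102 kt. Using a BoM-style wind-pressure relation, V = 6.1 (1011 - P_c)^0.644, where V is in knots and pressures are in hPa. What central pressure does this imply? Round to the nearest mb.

932 mb

ΔP = (V / 6.1)^(1/0.644) = (102/6.1)^1.553.
102/6.1 = 16.721; 16.721^1.553 ≈ 79.34 mb.
P_c = 1011 − 79.34 = 931.66 ≈ 932 mb.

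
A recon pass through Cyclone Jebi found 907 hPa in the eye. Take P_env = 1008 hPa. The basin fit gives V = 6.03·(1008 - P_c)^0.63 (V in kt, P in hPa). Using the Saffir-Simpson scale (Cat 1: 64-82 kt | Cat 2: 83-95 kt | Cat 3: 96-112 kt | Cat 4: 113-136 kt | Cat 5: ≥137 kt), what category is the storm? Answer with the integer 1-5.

ΔP = 1008 − 907 = 101 hPa.
V ≈ 6.03 × 101^0.63 = 6.03 × 18.31 ≈ 110 kt.
110 kt falls in the Category 3 band.

3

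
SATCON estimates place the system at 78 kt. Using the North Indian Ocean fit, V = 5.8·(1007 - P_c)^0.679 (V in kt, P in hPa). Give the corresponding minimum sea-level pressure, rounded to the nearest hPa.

ΔP = (V / 5.8)^(1/0.679) = (78/5.8)^1.473.
78/5.8 = 13.448; 13.448^1.473 ≈ 45.95 hPa.
P_c = 1007 − 45.95 = 961.05 ≈ 961 hPa.

961 hPa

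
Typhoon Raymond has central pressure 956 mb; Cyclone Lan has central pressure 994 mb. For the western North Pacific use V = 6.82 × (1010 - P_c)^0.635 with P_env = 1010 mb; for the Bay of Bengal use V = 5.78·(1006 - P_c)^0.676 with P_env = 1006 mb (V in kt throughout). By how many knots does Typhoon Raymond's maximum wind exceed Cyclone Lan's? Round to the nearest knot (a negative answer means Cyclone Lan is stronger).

Typhoon Raymond: ΔP = 54; V ≈ 6.82 × 54^0.635 ≈ 85.87 kt.
Cyclone Lan: ΔP = 12; V ≈ 5.78 × 12^0.676 ≈ 31.01 kt.
Difference ≈ 85.87 − 31.01 = 54.86 → 55 kt.

55 kt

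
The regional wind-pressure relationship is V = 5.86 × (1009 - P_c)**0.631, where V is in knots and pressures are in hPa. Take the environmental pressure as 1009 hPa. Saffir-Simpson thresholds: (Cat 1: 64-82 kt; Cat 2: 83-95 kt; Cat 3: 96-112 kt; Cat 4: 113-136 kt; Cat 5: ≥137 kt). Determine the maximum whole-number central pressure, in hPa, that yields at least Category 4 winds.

Category 4 begins at V = 113 kt.
Required ΔP = (113/5.86)^(1/0.631) = 19.283^1.585 ≈ 108.83 hPa.
P_c ≤ 1009 − 108.83 = 900.17, so the highest integer P_c is 900 hPa.

900 hPa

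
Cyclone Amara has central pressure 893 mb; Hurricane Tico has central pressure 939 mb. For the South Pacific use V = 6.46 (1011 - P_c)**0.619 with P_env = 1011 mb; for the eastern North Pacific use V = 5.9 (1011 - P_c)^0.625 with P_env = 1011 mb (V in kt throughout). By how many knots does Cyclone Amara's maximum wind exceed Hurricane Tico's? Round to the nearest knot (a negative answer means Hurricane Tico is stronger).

Cyclone Amara: ΔP = 118; V ≈ 6.46 × 118^0.619 ≈ 123.80 kt.
Hurricane Tico: ΔP = 72; V ≈ 5.9 × 72^0.625 ≈ 85.44 kt.
Difference ≈ 123.80 − 85.44 = 38.36 → 38 kt.

38 kt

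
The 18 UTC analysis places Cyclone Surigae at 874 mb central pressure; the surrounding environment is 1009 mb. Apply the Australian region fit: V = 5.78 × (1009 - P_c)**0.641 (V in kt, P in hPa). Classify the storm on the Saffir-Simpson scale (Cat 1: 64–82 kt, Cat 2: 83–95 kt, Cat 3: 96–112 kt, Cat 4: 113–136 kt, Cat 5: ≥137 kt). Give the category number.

4

ΔP = 1009 − 874 = 135 mb.
V ≈ 5.78 × 135^0.641 = 5.78 × 23.20 ≈ 134 kt.
134 kt falls in the Category 4 band.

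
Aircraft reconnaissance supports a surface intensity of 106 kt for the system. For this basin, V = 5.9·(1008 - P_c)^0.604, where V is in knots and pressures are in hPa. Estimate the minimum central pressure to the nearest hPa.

889 hPa

ΔP = (V / 5.9)^(1/0.604) = (106/5.9)^1.656.
106/5.9 = 17.966; 17.966^1.656 ≈ 119.37 hPa.
P_c = 1008 − 119.37 = 888.63 ≈ 889 hPa.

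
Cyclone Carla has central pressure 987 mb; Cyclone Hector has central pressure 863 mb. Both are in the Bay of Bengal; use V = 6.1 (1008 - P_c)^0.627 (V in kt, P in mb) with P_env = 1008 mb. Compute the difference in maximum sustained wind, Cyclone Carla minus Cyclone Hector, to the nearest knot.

-97 kt

Cyclone Carla: ΔP = 21; V ≈ 6.1 × 21^0.627 ≈ 41.15 kt.
Cyclone Hector: ΔP = 145; V ≈ 6.1 × 145^0.627 ≈ 138.20 kt.
Difference ≈ 41.15 − 138.20 = -97.05 → -97 kt.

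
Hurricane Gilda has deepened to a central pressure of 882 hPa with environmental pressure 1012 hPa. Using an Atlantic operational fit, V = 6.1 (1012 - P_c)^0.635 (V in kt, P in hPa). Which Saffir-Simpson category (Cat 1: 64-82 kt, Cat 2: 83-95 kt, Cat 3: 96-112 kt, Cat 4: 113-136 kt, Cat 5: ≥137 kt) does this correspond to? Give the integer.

4

ΔP = 1012 − 882 = 130 hPa.
V ≈ 6.1 × 130^0.635 = 6.1 × 22.00 ≈ 134 kt.
134 kt falls in the Category 4 band.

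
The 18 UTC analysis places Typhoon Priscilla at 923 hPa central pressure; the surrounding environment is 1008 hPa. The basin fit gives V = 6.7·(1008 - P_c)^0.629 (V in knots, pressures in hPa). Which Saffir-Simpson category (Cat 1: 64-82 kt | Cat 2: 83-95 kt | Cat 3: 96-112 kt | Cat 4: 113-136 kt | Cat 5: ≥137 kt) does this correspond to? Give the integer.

ΔP = 1008 − 923 = 85 hPa.
V ≈ 6.7 × 85^0.629 = 6.7 × 16.35 ≈ 110 kt.
110 kt falls in the Category 3 band.

3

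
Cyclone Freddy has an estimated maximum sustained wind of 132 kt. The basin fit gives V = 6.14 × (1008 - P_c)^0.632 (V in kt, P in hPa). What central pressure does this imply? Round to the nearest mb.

880 mb

ΔP = (V / 6.14)^(1/0.632) = (132/6.14)^1.582.
132/6.14 = 21.498; 21.498^1.582 ≈ 128.30 mb.
P_c = 1008 − 128.30 = 879.70 ≈ 880 mb.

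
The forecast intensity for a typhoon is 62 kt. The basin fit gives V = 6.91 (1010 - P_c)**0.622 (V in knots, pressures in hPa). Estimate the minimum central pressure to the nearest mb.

ΔP = (V / 6.91)^(1/0.622) = (62/6.91)^1.608.
62/6.91 = 8.973; 8.973^1.608 ≈ 34.04 mb.
P_c = 1010 − 34.04 = 975.96 ≈ 976 mb.

976 mb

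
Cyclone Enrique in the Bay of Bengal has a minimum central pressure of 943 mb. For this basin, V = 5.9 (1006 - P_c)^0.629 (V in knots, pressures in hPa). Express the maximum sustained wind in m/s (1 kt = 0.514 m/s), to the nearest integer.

ΔP = 1006 − 943 = 63 mb.
V ≈ 5.9 × 63^0.629 = 5.9 × 13.545 ≈ 79.917 kt.
79.917 × 0.514 ≈ 41.08 m/s → 41 m/s.

41 m/s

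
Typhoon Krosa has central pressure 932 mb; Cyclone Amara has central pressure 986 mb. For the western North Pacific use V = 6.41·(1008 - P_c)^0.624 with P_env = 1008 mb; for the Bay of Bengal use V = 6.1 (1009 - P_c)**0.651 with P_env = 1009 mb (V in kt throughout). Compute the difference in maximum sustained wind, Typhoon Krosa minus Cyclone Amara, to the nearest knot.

Typhoon Krosa: ΔP = 76; V ≈ 6.41 × 76^0.624 ≈ 95.61 kt.
Cyclone Amara: ΔP = 23; V ≈ 6.1 × 23^0.651 ≈ 46.97 kt.
Difference ≈ 95.61 − 46.97 = 48.64 → 49 kt.

49 kt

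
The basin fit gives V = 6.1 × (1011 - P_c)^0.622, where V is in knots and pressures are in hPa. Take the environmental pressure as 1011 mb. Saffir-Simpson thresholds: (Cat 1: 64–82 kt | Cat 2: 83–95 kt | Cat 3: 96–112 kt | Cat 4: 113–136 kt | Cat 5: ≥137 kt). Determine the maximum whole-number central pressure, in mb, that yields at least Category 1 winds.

967 mb

Category 1 begins at V = 64 kt.
Required ΔP = (64/6.1)^(1/0.622) = 10.492^1.608 ≈ 43.78 mb.
P_c ≤ 1011 − 43.78 = 967.22, so the highest integer P_c is 967 mb.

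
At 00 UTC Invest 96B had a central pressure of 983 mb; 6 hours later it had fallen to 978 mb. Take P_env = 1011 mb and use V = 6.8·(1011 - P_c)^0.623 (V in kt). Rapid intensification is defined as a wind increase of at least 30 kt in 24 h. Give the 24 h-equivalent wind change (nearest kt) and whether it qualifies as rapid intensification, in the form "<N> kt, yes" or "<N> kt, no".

23 kt, no

V₁: ΔP = 28, V ≈ 6.8 × 28^0.623 ≈ 54.21 kt.
V₂: ΔP = 33, V ≈ 6.8 × 33^0.623 ≈ 60.05 kt.
ΔV over 6 h = 5.84 kt → 24 h equivalent = 5.84 × 24/6 ≈ 23.36 kt.
23 kt < 30 kt ⇒ not rapid intensification.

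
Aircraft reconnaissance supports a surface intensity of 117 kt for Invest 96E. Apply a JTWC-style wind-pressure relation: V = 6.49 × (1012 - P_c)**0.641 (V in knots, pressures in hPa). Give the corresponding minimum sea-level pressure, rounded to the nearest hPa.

921 hPa

ΔP = (V / 6.49)^(1/0.641) = (117/6.49)^1.560.
117/6.49 = 18.028; 18.028^1.560 ≈ 91.06 hPa.
P_c = 1012 − 91.06 = 920.94 ≈ 921 hPa.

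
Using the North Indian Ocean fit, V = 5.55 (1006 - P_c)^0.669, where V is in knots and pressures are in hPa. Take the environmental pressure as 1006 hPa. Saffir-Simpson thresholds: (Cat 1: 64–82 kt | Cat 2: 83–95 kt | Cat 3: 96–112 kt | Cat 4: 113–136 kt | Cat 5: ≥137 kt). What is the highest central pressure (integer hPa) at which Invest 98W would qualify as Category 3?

935 hPa

Category 3 begins at V = 96 kt.
Required ΔP = (96/5.55)^(1/0.669) = 17.297^1.495 ≈ 70.87 hPa.
P_c ≤ 1006 − 70.87 = 935.13, so the highest integer P_c is 935 hPa.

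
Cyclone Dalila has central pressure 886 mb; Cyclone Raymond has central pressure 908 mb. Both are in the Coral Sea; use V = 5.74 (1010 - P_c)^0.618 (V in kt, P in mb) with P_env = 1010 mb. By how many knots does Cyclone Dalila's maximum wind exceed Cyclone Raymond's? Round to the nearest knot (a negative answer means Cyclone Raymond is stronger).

Cyclone Dalila: ΔP = 124; V ≈ 5.74 × 124^0.618 ≈ 112.89 kt.
Cyclone Raymond: ΔP = 102; V ≈ 5.74 × 102^0.618 ≈ 100.05 kt.
Difference ≈ 112.89 − 100.05 = 12.84 → 13 kt.

13 kt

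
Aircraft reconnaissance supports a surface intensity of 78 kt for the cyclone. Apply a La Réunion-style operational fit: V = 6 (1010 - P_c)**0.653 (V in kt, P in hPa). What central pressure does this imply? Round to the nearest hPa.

ΔP = (V / 6)^(1/0.653) = (78/6)^1.531.
78/6 = 13.000; 13.000^1.531 ≈ 50.80 hPa.
P_c = 1010 − 50.80 = 959.20 ≈ 959 hPa.

959 hPa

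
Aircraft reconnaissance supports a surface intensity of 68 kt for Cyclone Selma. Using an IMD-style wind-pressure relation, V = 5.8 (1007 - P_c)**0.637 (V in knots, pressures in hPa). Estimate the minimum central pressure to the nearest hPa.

ΔP = (V / 5.8)^(1/0.637) = (68/5.8)^1.570.
68/5.8 = 11.724; 11.724^1.570 ≈ 47.68 hPa.
P_c = 1007 − 47.68 = 959.32 ≈ 959 hPa.

959 hPa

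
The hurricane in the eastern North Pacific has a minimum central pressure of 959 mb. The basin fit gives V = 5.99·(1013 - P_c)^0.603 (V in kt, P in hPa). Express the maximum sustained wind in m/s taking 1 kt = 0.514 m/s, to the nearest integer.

34 m/s

ΔP = 1013 − 959 = 54 mb.
V ≈ 5.99 × 54^0.603 = 5.99 × 11.082 ≈ 66.384 kt.
66.384 × 0.514 ≈ 34.12 m/s → 34 m/s.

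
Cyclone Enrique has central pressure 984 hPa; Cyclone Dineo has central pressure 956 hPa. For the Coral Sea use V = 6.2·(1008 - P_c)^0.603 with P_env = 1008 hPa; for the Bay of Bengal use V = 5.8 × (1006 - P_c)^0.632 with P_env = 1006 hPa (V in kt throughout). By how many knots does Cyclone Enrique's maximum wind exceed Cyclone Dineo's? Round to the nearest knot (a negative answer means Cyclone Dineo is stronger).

-27 kt

Cyclone Enrique: ΔP = 24; V ≈ 6.2 × 24^0.603 ≈ 42.14 kt.
Cyclone Dineo: ΔP = 50; V ≈ 5.8 × 50^0.632 ≈ 68.73 kt.
Difference ≈ 42.14 − 68.73 = -26.59 → -27 kt.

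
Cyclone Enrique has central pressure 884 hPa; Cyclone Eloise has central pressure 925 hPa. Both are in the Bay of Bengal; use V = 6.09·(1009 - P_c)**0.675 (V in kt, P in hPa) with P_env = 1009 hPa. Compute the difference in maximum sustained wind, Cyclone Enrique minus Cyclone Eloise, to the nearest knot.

37 kt

Cyclone Enrique: ΔP = 125; V ≈ 6.09 × 125^0.675 ≈ 158.50 kt.
Cyclone Eloise: ΔP = 84; V ≈ 6.09 × 84^0.675 ≈ 121.20 kt.
Difference ≈ 158.50 − 121.20 = 37.30 → 37 kt.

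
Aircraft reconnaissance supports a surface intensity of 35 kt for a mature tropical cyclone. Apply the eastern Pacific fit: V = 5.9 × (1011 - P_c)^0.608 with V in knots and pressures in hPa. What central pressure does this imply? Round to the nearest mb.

992 mb

ΔP = (V / 5.9)^(1/0.608) = (35/5.9)^1.645.
35/5.9 = 5.932; 5.932^1.645 ≈ 18.70 mb.
P_c = 1011 − 18.70 = 992.30 ≈ 992 mb.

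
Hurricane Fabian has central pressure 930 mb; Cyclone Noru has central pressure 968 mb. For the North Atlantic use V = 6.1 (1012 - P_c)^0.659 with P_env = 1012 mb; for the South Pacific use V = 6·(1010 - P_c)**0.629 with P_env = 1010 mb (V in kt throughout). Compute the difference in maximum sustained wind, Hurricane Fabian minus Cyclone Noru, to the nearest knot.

48 kt

Hurricane Fabian: ΔP = 82; V ≈ 6.1 × 82^0.659 ≈ 111.31 kt.
Cyclone Noru: ΔP = 42; V ≈ 6 × 42^0.629 ≈ 62.98 kt.
Difference ≈ 111.31 − 62.98 = 48.33 → 48 kt.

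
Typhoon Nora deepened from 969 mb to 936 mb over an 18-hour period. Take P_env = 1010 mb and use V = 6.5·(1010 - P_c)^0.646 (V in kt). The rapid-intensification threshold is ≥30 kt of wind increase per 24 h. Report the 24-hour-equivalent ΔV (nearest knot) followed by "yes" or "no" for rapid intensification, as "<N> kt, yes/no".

44 kt, yes

V₁: ΔP = 41, V ≈ 6.5 × 41^0.646 ≈ 71.58 kt.
V₂: ΔP = 74, V ≈ 6.5 × 74^0.646 ≈ 104.82 kt.
ΔV over 18 h = 33.24 kt → 24 h equivalent = 33.24 × 24/18 ≈ 44.32 kt.
44 kt ≥ 30 kt ⇒ rapid intensification.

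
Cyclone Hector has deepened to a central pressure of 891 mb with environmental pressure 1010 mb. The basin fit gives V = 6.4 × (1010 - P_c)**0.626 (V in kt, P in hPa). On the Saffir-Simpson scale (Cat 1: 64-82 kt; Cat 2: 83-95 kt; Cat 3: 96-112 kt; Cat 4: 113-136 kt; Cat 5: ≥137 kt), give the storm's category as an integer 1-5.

ΔP = 1010 − 891 = 119 mb.
V ≈ 6.4 × 119^0.626 = 6.4 × 19.92 ≈ 127 kt.
127 kt falls in the Category 4 band.

4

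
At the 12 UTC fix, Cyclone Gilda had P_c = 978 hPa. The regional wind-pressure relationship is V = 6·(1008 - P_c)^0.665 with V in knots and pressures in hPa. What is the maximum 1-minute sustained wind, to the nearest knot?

ΔP = 1008 − 978 = 30 hPa.
30^0.665 ≈ 9.600.
V ≈ 6 × 9.600 ≈ 57.6 kt.

58 kt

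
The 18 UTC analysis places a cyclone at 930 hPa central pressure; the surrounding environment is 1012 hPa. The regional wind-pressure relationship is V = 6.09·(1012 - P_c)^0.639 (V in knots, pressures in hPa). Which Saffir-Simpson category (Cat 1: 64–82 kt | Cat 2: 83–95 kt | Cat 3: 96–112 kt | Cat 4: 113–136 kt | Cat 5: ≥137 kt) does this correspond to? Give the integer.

3

ΔP = 1012 − 930 = 82 hPa.
V ≈ 6.09 × 82^0.639 = 6.09 × 16.71 ≈ 102 kt.
102 kt falls in the Category 3 band.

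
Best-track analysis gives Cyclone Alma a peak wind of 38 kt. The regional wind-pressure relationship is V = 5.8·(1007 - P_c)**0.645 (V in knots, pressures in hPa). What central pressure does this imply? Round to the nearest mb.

989 mb

ΔP = (V / 5.8)^(1/0.645) = (38/5.8)^1.550.
38/5.8 = 6.552; 6.552^1.550 ≈ 18.44 mb.
P_c = 1007 − 18.44 = 988.56 ≈ 989 mb.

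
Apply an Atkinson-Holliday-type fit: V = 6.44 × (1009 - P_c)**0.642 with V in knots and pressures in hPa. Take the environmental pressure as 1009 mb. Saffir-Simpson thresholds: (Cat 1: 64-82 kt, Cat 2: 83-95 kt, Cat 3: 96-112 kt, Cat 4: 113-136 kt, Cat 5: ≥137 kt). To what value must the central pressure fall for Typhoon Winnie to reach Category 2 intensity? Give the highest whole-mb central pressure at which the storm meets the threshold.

Category 2 begins at V = 83 kt.
Required ΔP = (83/6.44)^(1/0.642) = 12.888^1.558 ≈ 53.61 mb.
P_c ≤ 1009 − 53.61 = 955.39, so the highest integer P_c is 955 mb.

955 mb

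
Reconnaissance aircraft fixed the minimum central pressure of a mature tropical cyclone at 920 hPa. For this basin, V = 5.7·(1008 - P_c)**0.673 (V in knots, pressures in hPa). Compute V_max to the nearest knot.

116 kt

ΔP = 1008 − 920 = 88 hPa.
88^0.673 ≈ 20.353.
V ≈ 5.7 × 20.353 ≈ 116.0 kt.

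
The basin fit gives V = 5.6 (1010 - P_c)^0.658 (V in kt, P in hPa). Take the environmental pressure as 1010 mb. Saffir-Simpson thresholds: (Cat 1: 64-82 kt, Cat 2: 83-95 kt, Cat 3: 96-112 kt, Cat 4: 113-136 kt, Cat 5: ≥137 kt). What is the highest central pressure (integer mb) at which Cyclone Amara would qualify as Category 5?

Category 5 begins at V = 137 kt.
Required ΔP = (137/5.6)^(1/0.658) = 24.464^1.520 ≈ 128.89 mb.
P_c ≤ 1010 − 128.89 = 881.11, so the highest integer P_c is 881 mb.

881 mb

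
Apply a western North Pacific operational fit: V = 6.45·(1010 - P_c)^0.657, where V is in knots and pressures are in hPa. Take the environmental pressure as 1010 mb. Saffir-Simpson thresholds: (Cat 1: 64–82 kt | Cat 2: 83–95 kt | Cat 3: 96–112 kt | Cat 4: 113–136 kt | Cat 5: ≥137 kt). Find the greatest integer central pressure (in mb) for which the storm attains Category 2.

961 mb

Category 2 begins at V = 83 kt.
Required ΔP = (83/6.45)^(1/0.657) = 12.868^1.522 ≈ 48.84 mb.
P_c ≤ 1010 − 48.84 = 961.16, so the highest integer P_c is 961 mb.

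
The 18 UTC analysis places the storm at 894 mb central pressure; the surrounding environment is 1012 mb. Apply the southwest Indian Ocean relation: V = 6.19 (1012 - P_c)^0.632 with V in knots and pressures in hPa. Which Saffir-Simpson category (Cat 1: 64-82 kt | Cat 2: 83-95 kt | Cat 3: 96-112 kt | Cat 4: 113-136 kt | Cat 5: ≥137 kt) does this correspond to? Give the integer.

ΔP = 1012 − 894 = 118 mb.
V ≈ 6.19 × 118^0.632 = 6.19 × 20.39 ≈ 126 kt.
126 kt falls in the Category 4 band.

4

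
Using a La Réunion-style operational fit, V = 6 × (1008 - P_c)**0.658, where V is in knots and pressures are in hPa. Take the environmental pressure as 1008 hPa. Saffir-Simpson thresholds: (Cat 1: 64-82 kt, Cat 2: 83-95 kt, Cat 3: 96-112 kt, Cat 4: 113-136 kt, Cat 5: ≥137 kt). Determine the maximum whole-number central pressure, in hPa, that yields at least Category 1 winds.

971 hPa

Category 1 begins at V = 64 kt.
Required ΔP = (64/6)^(1/0.658) = 10.667^1.520 ≈ 36.51 hPa.
P_c ≤ 1008 − 36.51 = 971.49, so the highest integer P_c is 971 hPa.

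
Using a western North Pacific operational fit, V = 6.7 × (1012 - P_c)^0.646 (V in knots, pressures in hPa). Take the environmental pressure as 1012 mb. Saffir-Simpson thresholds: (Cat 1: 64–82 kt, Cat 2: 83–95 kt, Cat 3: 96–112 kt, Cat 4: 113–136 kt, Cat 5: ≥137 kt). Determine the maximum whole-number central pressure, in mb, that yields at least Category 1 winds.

Category 1 begins at V = 64 kt.
Required ΔP = (64/6.7)^(1/0.646) = 9.552^1.548 ≈ 32.90 mb.
P_c ≤ 1012 − 32.90 = 979.10, so the highest integer P_c is 979 mb.

979 mb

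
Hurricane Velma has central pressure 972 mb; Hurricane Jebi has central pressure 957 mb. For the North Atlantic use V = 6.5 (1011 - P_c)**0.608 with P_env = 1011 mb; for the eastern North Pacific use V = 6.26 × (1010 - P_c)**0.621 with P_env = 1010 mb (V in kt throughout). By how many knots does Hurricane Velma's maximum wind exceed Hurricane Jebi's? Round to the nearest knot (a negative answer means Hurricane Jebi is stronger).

Hurricane Velma: ΔP = 39; V ≈ 6.5 × 39^0.608 ≈ 60.29 kt.
Hurricane Jebi: ΔP = 53; V ≈ 6.26 × 53^0.621 ≈ 73.68 kt.
Difference ≈ 60.29 − 73.68 = -13.39 → -13 kt.

-13 kt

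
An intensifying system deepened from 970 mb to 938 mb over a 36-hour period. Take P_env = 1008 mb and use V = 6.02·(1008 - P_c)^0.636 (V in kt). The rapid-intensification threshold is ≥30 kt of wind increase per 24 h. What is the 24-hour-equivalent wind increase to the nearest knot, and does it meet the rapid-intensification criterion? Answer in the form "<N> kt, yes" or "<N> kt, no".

19 kt, no

V₁: ΔP = 38, V ≈ 6.02 × 38^0.636 ≈ 60.86 kt.
V₂: ΔP = 70, V ≈ 6.02 × 70^0.636 ≈ 89.76 kt.
ΔV over 36 h = 28.90 kt → 24 h equivalent = 28.90 × 24/36 ≈ 19.27 kt.
19 kt < 30 kt ⇒ not rapid intensification.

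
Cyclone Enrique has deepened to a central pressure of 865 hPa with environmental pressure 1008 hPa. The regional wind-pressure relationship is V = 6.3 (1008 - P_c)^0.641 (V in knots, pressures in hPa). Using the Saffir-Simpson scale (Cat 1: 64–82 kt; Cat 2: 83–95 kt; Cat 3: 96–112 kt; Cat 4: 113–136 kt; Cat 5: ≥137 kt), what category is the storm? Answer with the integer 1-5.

ΔP = 1008 − 865 = 143 hPa.
V ≈ 6.3 × 143^0.641 = 6.3 × 24.08 ≈ 152 kt.
152 kt falls in the Category 5 band.

5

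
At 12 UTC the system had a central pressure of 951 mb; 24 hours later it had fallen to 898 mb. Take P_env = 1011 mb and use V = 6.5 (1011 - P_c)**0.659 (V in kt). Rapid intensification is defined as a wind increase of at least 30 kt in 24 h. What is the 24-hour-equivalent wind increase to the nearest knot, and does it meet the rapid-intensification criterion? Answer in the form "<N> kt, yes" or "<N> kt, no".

V₁: ΔP = 60, V ≈ 6.5 × 60^0.659 ≈ 96.54 kt.
V₂: ΔP = 113, V ≈ 6.5 × 113^0.659 ≈ 146.52 kt.
ΔV over 24 h = 49.98 kt → 24 h equivalent = 49.98 × 24/24 ≈ 49.98 kt.
50 kt ≥ 30 kt ⇒ rapid intensification.

50 kt, yes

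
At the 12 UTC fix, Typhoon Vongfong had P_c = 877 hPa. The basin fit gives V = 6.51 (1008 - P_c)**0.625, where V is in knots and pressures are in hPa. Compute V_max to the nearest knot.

ΔP = 1008 − 877 = 131 hPa.
131^0.625 ≈ 21.052.
V ≈ 6.51 × 21.052 ≈ 137.0 kt.

137 kt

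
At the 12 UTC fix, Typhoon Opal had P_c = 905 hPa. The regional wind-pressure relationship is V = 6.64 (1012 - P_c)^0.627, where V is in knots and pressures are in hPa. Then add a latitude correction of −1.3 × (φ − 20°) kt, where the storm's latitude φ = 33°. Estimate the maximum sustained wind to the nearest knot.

ΔP = 1012 − 905 = 107 hPa.
107^0.627 ≈ 18.725.
V ≈ 6.64 × 18.725 ≈ 124.3 kt.
Latitude correction: −1.3 × (33 − 20) = -16.9 kt.
Corrected V ≈ 107.4 kt → 107 kt.

107 kt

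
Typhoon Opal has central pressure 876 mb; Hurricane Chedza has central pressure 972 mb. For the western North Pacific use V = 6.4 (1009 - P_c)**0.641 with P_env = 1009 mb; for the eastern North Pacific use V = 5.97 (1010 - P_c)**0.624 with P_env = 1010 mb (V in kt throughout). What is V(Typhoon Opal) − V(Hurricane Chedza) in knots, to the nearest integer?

Typhoon Opal: ΔP = 133; V ≈ 6.4 × 133^0.641 ≈ 147.09 kt.
Hurricane Chedza: ΔP = 38; V ≈ 5.97 × 38^0.624 ≈ 57.78 kt.
Difference ≈ 147.09 − 57.78 = 89.31 → 89 kt.

89 kt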